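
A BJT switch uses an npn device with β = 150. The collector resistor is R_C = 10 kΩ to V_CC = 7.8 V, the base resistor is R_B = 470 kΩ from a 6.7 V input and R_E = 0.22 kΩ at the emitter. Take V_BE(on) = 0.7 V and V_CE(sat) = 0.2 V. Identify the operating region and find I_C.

Assume active: I_B = (6.7 − 0.7)/(470 + 151×0.22) = 0.0119 mA, I_C = β·I_B = 1.79 mA.
Then V_CE = 7.8 − 1.79×10 − 1.8×0.22 = -10.5 V < 0.2 V — the active assumption fails.
Re-solve with V_CE = 0.2 V. KCL at the emitter: V_E/R_E = (V_BB−0.7−V_E)/R_B + (V_CC−0.2−V_E)/R_C, giving V_E = 0.166 V.
I_C = (V_CC − 0.2 − V_E)/R_C = (7.6 − 0.166)/10 = 0.743 mA.
Check: I_B = (6 − 0.166)/470 = 0.0124 mA, and β·I_B = 1.86 mA > I_C, confirming saturation.

saturation; I_C ≈ 0.74 mA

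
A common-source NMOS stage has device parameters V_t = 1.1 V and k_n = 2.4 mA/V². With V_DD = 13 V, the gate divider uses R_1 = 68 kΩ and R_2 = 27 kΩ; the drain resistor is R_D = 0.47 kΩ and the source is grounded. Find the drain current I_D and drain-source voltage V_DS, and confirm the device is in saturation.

V_G = V_DD·R_2/(R_1+R_2) = 13×27/95 = 3.69 V. With the source grounded, V_GS = V_G = 3.69 V.
Assume saturation: I_D = (k_n/2)(V_GS − V_t)² = (2.4/2)×(3.69 − 1.1)² = 1.2×2.59² = 8.08 mA.
V_DS = V_DD − I_D·R_D = 13 − 8.08×0.47 = 9.2 V.
Saturation requires V_DS ≥ V_GS − V_t = 2.59 V; 9.2 ≥ 2.59 ✓.

I_D ≈ 8.1 mA, V_DS ≈ 9.2 V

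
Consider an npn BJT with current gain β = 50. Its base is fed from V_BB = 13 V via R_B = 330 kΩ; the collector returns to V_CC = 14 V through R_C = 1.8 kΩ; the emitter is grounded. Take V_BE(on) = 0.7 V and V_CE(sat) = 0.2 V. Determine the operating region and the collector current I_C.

Assume active. Base-emitter loop: I_B = (V_BB − V_BE)/R_B = (13 − 0.7)/330 = 0.0373 mA.
I_C = β·I_B = 50×0.0373 = 1.86 mA.
V_CE = V_CC − I_C·R_C = 14 − 1.86×1.8 = 10.6 V > V_CE(sat), so the active-region assumption holds.

active; I_C ≈ 1.9 mA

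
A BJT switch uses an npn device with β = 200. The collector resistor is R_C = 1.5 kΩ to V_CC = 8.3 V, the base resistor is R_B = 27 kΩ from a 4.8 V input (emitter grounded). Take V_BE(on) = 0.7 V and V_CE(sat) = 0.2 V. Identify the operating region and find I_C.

saturation; I_C ≈ 5.4 mA

Assume active: I_B = (4.8 − 0.7)/27 = 0.152 mA, giving I_C = β·I_B = 30.4 mA.
But then V_CE = 8.3 − 30.4×1.5 = -37.3 V < V_CE(sat) = 0.2 V — impossible in the active region.
So the transistor is saturated. With V_CE = 0.2 V, I_C = (V_CC − 0.2)/R_C = 8.1/1.5 = 5.4 mA.
Check: β·I_B = 30.4 mA > I_C = 5.4 mA, confirming saturation.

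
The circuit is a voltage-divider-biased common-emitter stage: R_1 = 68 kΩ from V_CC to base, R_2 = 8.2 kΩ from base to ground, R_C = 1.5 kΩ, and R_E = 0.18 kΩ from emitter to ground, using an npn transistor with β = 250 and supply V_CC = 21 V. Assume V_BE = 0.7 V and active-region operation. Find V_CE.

V_CE ≈ 8.5 V

Thevenize the base divider: V_Th = V_CC·R_2/(R_1+R_2) = 21×8.2/76.2 = 2.26 V, R_Th = R_1‖R_2 = 7.32 kΩ.
Base-emitter loop: V_Th = I_B·R_Th + V_BE + (β+1)I_B·R_E, so I_B = (2.26 − 0.7) / (7.32 + 251×0.18) = 0.0297 mA.
I_C = β·I_B = 250×0.0297 = 7.43 mA, and I_E = (β+1)I_B = 7.46 mA.
V_CE = V_CC − I_C·R_C − I_E·R_E = 21 − 7.43×1.5 − 7.46×0.18 = 8.52 V.
V_CE = 8.52 V > 0.2 V confirms active-region operation.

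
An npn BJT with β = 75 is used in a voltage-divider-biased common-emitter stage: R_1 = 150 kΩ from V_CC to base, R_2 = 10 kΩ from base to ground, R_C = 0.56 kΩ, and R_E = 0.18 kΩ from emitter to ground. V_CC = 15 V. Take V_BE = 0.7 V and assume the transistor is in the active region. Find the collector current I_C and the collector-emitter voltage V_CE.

Thevenize the base divider: V_Th = V_CC·R_2/(R_1+R_2) = 15×10/160 = 0.938 V, R_Th = R_1‖R_2 = 9.38 kΩ.
Base-emitter loop: V_Th = I_B·R_Th + V_BE + (β+1)I_B·R_E, so I_B = (0.938 − 0.7) / (9.38 + 76×0.18) = 0.0103 mA.
I_C = β·I_B = 75×0.0103 = 0.773 mA, and I_E = (β+1)I_B = 0.783 mA.
V_CE = V_CC − I_C·R_C − I_E·R_E = 15 − 0.773×0.56 − 0.783×0.18 = 14.4 V.
V_CE = 14.4 V > 0.2 V confirms active-region operation.

I_C ≈ 0.77 mA, V_CE ≈ 14 V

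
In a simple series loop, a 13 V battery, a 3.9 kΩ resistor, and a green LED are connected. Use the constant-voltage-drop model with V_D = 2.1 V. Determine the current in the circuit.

I ≈ 2.8 mA

KVL around the loop: 13 = V_D + I·R = 2.1 + I × 3.9 kΩ.
So I = (13 − 2.1) / 3.9 kΩ = 10.9 / 3.9 = 2.79 mA.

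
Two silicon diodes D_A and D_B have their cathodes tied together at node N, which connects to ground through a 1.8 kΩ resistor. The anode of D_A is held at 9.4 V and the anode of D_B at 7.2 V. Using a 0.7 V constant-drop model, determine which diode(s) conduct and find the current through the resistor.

Assume both conduct. Then node N would need to be at both 9.4−0.7 = 8.7 V and 7.2−0.7 = 6.5 V, which is impossible.
Assume only D_A conducts: V_N = 9.4 − 0.7 = 8.7 V, so I_R = 8.7/1.8 = 4.83 mA.
Check D_B: its anode-to-cathode voltage is 7.2 − 8.7 = -1.5 V < 0.7 V, so it is off. The assumption is consistent.

Only D_A conducts; I_R ≈ 4.8 mA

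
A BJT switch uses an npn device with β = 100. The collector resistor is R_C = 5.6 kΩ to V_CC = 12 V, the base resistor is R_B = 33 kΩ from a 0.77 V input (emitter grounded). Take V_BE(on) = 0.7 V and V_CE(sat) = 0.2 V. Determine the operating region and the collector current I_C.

active; I_C ≈ 0.21 mA

Assume active. Base-emitter loop: I_B = (V_BB − V_BE)/R_B = (0.77 − 0.7)/33 = 0.00212 mA.
I_C = β·I_B = 100×0.00212 = 0.212 mA.
V_CE = V_CC − I_C·R_C = 12 − 0.212×5.6 = 10.8 V > V_CE(sat), so the active-region assumption holds.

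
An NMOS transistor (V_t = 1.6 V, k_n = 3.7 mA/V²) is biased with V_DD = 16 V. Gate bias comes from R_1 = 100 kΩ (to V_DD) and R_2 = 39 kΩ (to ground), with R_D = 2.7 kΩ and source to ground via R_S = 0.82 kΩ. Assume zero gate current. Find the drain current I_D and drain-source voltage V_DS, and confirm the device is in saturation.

V_G = V_DD·R_2/(R_1+R_2) = 16×39/139 = 4.49 V.
Assume saturation: I_D = (k_n/2)(V_GS − V_t)² with V_GS = V_G − I_D·R_S = 4.49 − 0.82·I_D.
Substituting gives 1.24·I_D² − 9.77·I_D + 15.4 = 0, with roots I_D = 2.2 or 5.66 mA.
The root I_D = 5.66 mA gives V_GS = -0.148 V ≤ V_t, so take I_D = 2.2 mA.
Then V_GS = 2.69 V and V_DS = V_DD − I_D(R_D+R_S) = 16 − 2.2×3.52 = 8.27 V.
Saturation requires V_DS ≥ V_GS − V_t = 1.09 V; 8.27 ≥ 1.09 ✓.

I_D ≈ 2.2 mA, V_DS ≈ 8.3 V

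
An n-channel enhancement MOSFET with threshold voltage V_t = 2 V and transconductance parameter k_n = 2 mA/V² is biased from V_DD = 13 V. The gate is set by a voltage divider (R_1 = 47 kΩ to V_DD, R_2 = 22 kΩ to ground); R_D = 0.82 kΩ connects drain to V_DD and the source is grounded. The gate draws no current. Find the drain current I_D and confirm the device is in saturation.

V_G = V_DD·R_2/(R_1+R_2) = 13×22/69 = 4.14 V. With the source grounded, V_GS = V_G = 4.14 V.
Assume saturation: I_D = (k_n/2)(V_GS − V_t)² = (2/2)×(4.14 − 2)² = 1×2.14² = 4.6 mA.
V_DS = V_DD − I_D·R_D = 13 − 4.6×0.82 = 9.23 V.
Saturation requires V_DS ≥ V_GS − V_t = 2.14 V; 9.23 ≥ 2.14 ✓.

I_D ≈ 4.6 mA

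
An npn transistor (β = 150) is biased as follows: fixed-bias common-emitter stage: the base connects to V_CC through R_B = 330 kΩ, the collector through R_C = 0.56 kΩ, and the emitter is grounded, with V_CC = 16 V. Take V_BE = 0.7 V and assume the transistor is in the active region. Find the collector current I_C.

I_C ≈ 7 mA

Base loop: V_CC = I_B·R_B + V_BE, so I_B = (16 − 0.7)/330 kΩ = 0.0464 mA.
In the active region I_C = β·I_B = 150 × 0.0464 = 6.95 mA.
Collector loop: V_CE = V_CC − I_C·R_C = 16 − 6.95×0.56 = 12.1 V.
Since V_CE = 12.1 V > V_CE(sat) ≈ 0.2 V, the transistor is in the active region as assumed.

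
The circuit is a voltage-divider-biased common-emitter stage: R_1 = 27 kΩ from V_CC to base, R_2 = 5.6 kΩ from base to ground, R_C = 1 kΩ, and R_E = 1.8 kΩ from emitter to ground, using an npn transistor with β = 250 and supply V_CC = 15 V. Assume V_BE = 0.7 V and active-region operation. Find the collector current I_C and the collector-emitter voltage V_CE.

I_C ≈ 1 mA, V_CE ≈ 12 V

Thevenize the base divider: V_Th = V_CC·R_2/(R_1+R_2) = 15×5.6/32.6 = 2.58 V, R_Th = R_1‖R_2 = 4.64 kΩ.
Base-emitter loop: V_Th = I_B·R_Th + V_BE + (β+1)I_B·R_E, so I_B = (2.58 − 0.7) / (4.64 + 251×1.8) = 0.00411 mA.
I_C = β·I_B = 250×0.00411 = 1.03 mA, and I_E = (β+1)I_B = 1.03 mA.
V_CE = V_CC − I_C·R_C − I_E·R_E = 15 − 1.03×1 − 1.03×1.8 = 12.1 V.
V_CE = 12.1 V > 0.2 V confirms active-region operation.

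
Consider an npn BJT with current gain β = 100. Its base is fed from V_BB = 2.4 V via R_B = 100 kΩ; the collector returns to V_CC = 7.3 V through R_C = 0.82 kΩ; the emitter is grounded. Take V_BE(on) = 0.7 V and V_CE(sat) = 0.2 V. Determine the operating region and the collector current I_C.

active; I_C ≈ 1.7 mA

Assume active. Base-emitter loop: I_B = (V_BB − V_BE)/R_B = (2.4 − 0.7)/100 = 0.017 mA.
I_C = β·I_B = 100×0.017 = 1.7 mA.
V_CE = V_CC − I_C·R_C = 7.3 − 1.7×0.82 = 5.91 V > V_CE(sat), so the active-region assumption holds.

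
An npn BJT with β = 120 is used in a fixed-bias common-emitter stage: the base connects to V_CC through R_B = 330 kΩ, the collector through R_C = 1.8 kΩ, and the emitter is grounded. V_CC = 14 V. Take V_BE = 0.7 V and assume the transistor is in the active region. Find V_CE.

Base loop: V_CC = I_B·R_B + V_BE, so I_B = (14 − 0.7)/330 kΩ = 0.0403 mA.
In the active region I_C = β·I_B = 120 × 0.0403 = 4.84 mA.
Collector loop: V_CE = V_CC − I_C·R_C = 14 − 4.84×1.8 = 5.29 V.
Since V_CE = 5.29 V > V_CE(sat) ≈ 0.2 V, the transistor is in the active region as assumed.

V_CE ≈ 5.3 V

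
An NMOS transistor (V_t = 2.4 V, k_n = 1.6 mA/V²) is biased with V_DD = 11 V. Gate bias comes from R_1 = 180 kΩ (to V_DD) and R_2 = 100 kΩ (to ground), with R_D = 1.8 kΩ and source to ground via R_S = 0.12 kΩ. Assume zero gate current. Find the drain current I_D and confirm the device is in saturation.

V_G = V_DD·R_2/(R_1+R_2) = 11×100/280 = 3.93 V.
Assume saturation: I_D = (k_n/2)(V_GS − V_t)² with V_GS = V_G − I_D·R_S = 3.93 − 0.12·I_D.
Substituting gives 0.0115·I_D² − 1.29·I_D + 1.87 = 0, with roots I_D = 1.46 or 111 mA.
The root I_D = 111 mA gives V_GS = -9.37 V ≤ V_t, so take I_D = 1.46 mA.
Then V_GS = 3.75 V and V_DS = V_DD − I_D(R_D+R_S) = 11 − 1.46×1.92 = 8.19 V.
Saturation requires V_DS ≥ V_GS − V_t = 1.35 V; 8.19 ≥ 1.35 ✓.

I_D ≈ 1.5 mA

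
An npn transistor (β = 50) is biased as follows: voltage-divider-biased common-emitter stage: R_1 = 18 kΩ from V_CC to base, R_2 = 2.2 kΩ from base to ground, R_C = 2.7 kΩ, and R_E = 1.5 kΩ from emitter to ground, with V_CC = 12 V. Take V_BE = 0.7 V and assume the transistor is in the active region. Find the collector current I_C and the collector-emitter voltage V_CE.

I_C ≈ 0.39 mA, V_CE ≈ 10 V

Thevenize the base divider: V_Th = V_CC·R_2/(R_1+R_2) = 12×2.2/20.2 = 1.31 V, R_Th = R_1‖R_2 = 1.96 kΩ.
Base-emitter loop: V_Th = I_B·R_Th + V_BE + (β+1)I_B·R_E, so I_B = (1.31 − 0.7) / (1.96 + 51×1.5) = 0.00774 mA.
I_C = β·I_B = 50×0.00774 = 0.387 mA, and I_E = (β+1)I_B = 0.395 mA.
V_CE = V_CC − I_C·R_C − I_E·R_E = 12 − 0.387×2.7 − 0.395×1.5 = 10.4 V.
V_CE = 10.4 V > 0.2 V confirms active-region operation.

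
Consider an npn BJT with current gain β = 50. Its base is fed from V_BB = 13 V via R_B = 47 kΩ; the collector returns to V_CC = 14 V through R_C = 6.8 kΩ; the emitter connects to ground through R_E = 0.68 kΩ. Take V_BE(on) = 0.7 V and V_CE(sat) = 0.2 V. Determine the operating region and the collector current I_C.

Assume active: I_B = (13 − 0.7)/(47 + 51×0.68) = 0.151 mA, I_C = β·I_B = 7.53 mA.
Then V_CE = 14 − 7.53×6.8 − 7.68×0.68 = -42.4 V < 0.2 V — the active assumption fails.
Re-solve with V_CE = 0.2 V. KCL at the emitter: V_E/R_E = (V_BB−0.7−V_E)/R_B + (V_CC−0.2−V_E)/R_C, giving V_E = 1.4 V.
I_C = (V_CC − 0.2 − V_E)/R_C = (13.8 − 1.4)/6.8 = 1.82 mA.
Check: I_B = (12.3 − 1.4)/47 = 0.232 mA, and β·I_B = 11.6 mA > I_C, confirming saturation.

saturation; I_C ≈ 1.8 mA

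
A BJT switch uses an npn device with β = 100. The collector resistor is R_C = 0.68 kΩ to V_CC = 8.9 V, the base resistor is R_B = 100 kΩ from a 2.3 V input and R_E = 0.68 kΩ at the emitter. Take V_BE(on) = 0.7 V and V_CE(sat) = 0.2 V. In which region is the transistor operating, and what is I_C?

Assume active. Base-emitter loop: I_B = (V_BB − V_BE)/(R_B + (β+1)R_E) = (2.3 − 0.7)/(100 + 101×0.68) = 0.00949 mA.
I_C = β·I_B = 100×0.00949 = 0.949 mA.
V_CE = V_CC − I_C·R_C − I_E·R_E = 8.9 − 0.949×0.68 − 0.958×0.68 = 7.6 V > V_CE(sat), so the active-region assumption holds.

active; I_C ≈ 0.95 mA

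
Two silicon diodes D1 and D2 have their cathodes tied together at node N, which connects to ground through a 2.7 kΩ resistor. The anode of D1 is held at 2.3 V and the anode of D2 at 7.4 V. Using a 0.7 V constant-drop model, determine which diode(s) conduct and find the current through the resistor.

Only D2 conducts; I_R ≈ 2.5 mA

Assume both conduct. Then node N would need to be at both 2.3−0.7 = 1.6 V and 7.4−0.7 = 6.7 V, which is impossible.
Assume only D2 conducts: V_N = 7.4 − 0.7 = 6.7 V, so I_R = 6.7/2.7 = 2.48 mA.
Check D1: its anode-to-cathode voltage is 2.3 − 6.7 = -4.4 V < 0.7 V, so it is off. The assumption is consistent.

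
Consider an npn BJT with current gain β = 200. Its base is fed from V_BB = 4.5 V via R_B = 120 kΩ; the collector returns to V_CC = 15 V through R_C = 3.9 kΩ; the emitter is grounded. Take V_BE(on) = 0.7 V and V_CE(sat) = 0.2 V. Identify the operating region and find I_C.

saturation; I_C ≈ 3.8 mA

Assume active: I_B = (4.5 − 0.7)/120 = 0.0317 mA, giving I_C = β·I_B = 6.33 mA.
But then V_CE = 15 − 6.33×3.9 = -9.7 V < V_CE(sat) = 0.2 V — impossible in the active region.
So the transistor is saturated. With V_CE = 0.2 V, I_C = (V_CC − 0.2)/R_C = 14.8/3.9 = 3.79 mA.
Check: β·I_B = 6.33 mA > I_C = 3.79 mA, confirming saturation.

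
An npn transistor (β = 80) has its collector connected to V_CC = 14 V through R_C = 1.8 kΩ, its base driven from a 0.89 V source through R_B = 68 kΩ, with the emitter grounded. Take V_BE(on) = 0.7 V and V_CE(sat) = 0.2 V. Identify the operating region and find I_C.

Assume active. Base-emitter loop: I_B = (V_BB − V_BE)/R_B = (0.89 − 0.7)/68 = 0.00279 mA.
I_C = β·I_B = 80×0.00279 = 0.224 mA.
V_CE = V_CC − I_C·R_C = 14 − 0.224×1.8 = 13.6 V > V_CE(sat), so the active-region assumption holds.

active; I_C ≈ 0.22 mA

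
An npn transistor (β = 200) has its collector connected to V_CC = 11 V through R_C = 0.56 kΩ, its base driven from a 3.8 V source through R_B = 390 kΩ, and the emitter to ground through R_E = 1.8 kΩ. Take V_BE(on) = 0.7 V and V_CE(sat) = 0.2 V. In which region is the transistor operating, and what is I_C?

Assume active. Base-emitter loop: I_B = (V_BB − V_BE)/(R_B + (β+1)R_E) = (3.8 − 0.7)/(390 + 201×1.8) = 0.00412 mA.
I_C = β·I_B = 200×0.00412 = 0.825 mA.
V_CE = V_CC − I_C·R_C − I_E·R_E = 11 − 0.825×0.56 − 0.829×1.8 = 9.05 V > V_CE(sat), so the active-region assumption holds.

active; I_C ≈ 0.82 mA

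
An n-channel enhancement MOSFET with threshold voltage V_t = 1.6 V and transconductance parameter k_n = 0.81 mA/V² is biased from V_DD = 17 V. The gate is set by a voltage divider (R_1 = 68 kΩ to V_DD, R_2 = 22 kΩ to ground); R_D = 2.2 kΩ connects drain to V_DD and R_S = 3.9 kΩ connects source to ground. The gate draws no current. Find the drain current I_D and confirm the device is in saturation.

I_D ≈ 0.4 mA

V_G = V_DD·R_2/(R_1+R_2) = 17×22/90 = 4.16 V.
Assume saturation: I_D = (k_n/2)(V_GS − V_t)² with V_GS = V_G − I_D·R_S = 4.16 − 3.9·I_D.
Substituting gives 6.16·I_D² − 9.07·I_D + 2.65 = 0, with roots I_D = 0.4 or 1.07 mA.
The root I_D = 1.07 mA gives V_GS = -0.0273 V ≤ V_t, so take I_D = 0.4 mA.
Then V_GS = 2.59 V and V_DS = V_DD − I_D(R_D+R_S) = 17 − 0.4×6.1 = 14.6 V.
Saturation requires V_DS ≥ V_GS − V_t = 0.994 V; 14.6 ≥ 0.994 ✓.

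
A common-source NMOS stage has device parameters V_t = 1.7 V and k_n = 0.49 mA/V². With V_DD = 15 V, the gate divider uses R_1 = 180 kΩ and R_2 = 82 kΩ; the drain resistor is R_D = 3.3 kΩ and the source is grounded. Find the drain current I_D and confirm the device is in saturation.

V_G = V_DD·R_2/(R_1+R_2) = 15×82/262 = 4.69 V. With the source grounded, V_GS = V_G = 4.69 V.
Assume saturation: I_D = (k_n/2)(V_GS − V_t)² = (0.49/2)×(4.69 − 1.7)² = 0.245×2.99² = 2.2 mA.
V_DS = V_DD − I_D·R_D = 15 − 2.2×3.3 = 7.75 V.
Saturation requires V_DS ≥ V_GS − V_t = 2.99 V; 7.75 ≥ 2.99 ✓.

I_D ≈ 2.2 mA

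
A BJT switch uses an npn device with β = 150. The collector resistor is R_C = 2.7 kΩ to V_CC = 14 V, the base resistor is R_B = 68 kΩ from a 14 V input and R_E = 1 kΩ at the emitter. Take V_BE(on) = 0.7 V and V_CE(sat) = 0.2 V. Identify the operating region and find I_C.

Assume active: I_B = (14 − 0.7)/(68 + 151×1) = 0.0607 mA, I_C = β·I_B = 9.11 mA.
Then V_CE = 14 − 9.11×2.7 − 9.17×1 = -19.8 V < 0.2 V — the active assumption fails.
Re-solve with V_CE = 0.2 V. KCL at the emitter: V_E/R_E = (V_BB−0.7−V_E)/R_B + (V_CC−0.2−V_E)/R_C, giving V_E = 3.83 V.
I_C = (V_CC − 0.2 − V_E)/R_C = (13.8 − 3.83)/2.7 = 3.69 mA.
Check: I_B = (13.3 − 3.83)/68 = 0.139 mA, and β·I_B = 20.9 mA > I_C, confirming saturation.

saturation; I_C ≈ 3.7 mA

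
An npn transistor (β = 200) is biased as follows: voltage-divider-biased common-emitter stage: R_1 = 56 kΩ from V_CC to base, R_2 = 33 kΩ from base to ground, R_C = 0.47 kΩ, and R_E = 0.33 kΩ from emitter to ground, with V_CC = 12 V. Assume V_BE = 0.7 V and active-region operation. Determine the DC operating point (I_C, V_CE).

I_C ≈ 8.6 mA, V_CE ≈ 5.1 V

Thevenize the base divider: V_Th = V_CC·R_2/(R_1+R_2) = 12×33/89 = 4.45 V, R_Th = R_1‖R_2 = 20.8 kΩ.
Base-emitter loop: V_Th = I_B·R_Th + V_BE + (β+1)I_B·R_E, so I_B = (4.45 − 0.7) / (20.8 + 201×0.33) = 0.0431 mA.
I_C = β·I_B = 200×0.0431 = 8.61 mA, and I_E = (β+1)I_B = 8.65 mA.
V_CE = V_CC − I_C·R_C − I_E·R_E = 12 − 8.61×0.47 − 8.65×0.33 = 5.1 V.
V_CE = 5.1 V > 0.2 V confirms active-region operation.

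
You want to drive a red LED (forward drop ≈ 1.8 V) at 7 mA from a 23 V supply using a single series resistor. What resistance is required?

R ≈ 3 kΩ

The resistor drops V_S − V_D = 23 − 1.8 = 21.2 V at 7 mA.
R = 21.2 V / 7 mA = 3.03 kΩ.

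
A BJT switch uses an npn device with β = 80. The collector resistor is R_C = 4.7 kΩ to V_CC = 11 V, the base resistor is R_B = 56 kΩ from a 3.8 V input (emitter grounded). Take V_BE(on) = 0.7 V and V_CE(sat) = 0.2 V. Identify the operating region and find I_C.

saturation; I_C ≈ 2.3 mA

Assume active: I_B = (3.8 − 0.7)/56 = 0.0554 mA, giving I_C = β·I_B = 4.43 mA.
But then V_CE = 11 − 4.43×4.7 = -9.81 V < V_CE(sat) = 0.2 V — impossible in the active region.
So the transistor is saturated. With V_CE = 0.2 V, I_C = (V_CC − 0.2)/R_C = 10.8/4.7 = 2.3 mA.
Check: β·I_B = 4.43 mA > I_C = 2.3 mA, confirming saturation.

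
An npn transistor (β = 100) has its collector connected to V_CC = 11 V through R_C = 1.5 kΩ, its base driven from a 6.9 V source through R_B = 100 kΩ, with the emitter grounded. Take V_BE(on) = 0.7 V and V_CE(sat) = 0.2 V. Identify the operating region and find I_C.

active; I_C ≈ 6.2 mA

Assume active. Base-emitter loop: I_B = (V_BB − V_BE)/R_B = (6.9 − 0.7)/100 = 0.062 mA.
I_C = β·I_B = 100×0.062 = 6.2 mA.
V_CE = V_CC − I_C·R_C = 11 − 6.2×1.5 = 1.7 V > V_CE(sat), so the active-region assumption holds.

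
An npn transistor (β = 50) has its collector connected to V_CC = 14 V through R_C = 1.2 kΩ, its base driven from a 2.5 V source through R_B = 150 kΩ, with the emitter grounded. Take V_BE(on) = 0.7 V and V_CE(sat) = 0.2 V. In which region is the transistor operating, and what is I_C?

active; I_C ≈ 0.6 mA

Assume active. Base-emitter loop: I_B = (V_BB − V_BE)/R_B = (2.5 − 0.7)/150 = 0.012 mA.
I_C = β·I_B = 50×0.012 = 0.6 mA.
V_CE = V_CC − I_C·R_C = 14 − 0.6×1.2 = 13.3 V > V_CE(sat), so the active-region assumption holds.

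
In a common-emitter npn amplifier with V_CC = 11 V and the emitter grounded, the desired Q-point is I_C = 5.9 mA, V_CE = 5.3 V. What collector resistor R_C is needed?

R_C ≈ 0.97 kΩ

Collector loop: V_CC = I_C·R_C + V_CE.
R_C = (V_CC − V_CE)/I_C = (11 − 5.3)/5.9 = 0.966 kΩ.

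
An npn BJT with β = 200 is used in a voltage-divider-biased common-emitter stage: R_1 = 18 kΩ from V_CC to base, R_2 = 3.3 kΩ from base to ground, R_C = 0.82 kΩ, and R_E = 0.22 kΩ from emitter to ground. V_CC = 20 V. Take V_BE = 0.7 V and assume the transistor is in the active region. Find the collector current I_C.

I_C ≈ 10 mA

Thevenize the base divider: V_Th = V_CC·R_2/(R_1+R_2) = 20×3.3/21.3 = 3.1 V, R_Th = R_1‖R_2 = 2.79 kΩ.
Base-emitter loop: V_Th = I_B·R_Th + V_BE + (β+1)I_B·R_E, so I_B = (3.1 − 0.7) / (2.79 + 201×0.22) = 0.051 mA.
I_C = β·I_B = 200×0.051 = 10.2 mA, and I_E = (β+1)I_B = 10.3 mA.
V_CE = V_CC − I_C·R_C − I_E·R_E = 20 − 10.2×0.82 − 10.3×0.22 = 9.38 V.
V_CE = 9.38 V > 0.2 V confirms active-region operation.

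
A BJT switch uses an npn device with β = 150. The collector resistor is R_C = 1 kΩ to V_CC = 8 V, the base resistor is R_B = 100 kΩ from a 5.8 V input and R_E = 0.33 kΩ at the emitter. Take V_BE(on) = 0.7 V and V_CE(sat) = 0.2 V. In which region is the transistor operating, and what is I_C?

active; I_C ≈ 5.1 mA

Assume active. Base-emitter loop: I_B = (V_BB − V_BE)/(R_B + (β+1)R_E) = (5.8 − 0.7)/(100 + 151×0.33) = 0.034 mA.
I_C = β·I_B = 150×0.034 = 5.11 mA.
V_CE = V_CC − I_C·R_C − I_E·R_E = 8 − 5.11×1 − 5.14×0.33 = 1.2 V > V_CE(sat), so the active-region assumption holds.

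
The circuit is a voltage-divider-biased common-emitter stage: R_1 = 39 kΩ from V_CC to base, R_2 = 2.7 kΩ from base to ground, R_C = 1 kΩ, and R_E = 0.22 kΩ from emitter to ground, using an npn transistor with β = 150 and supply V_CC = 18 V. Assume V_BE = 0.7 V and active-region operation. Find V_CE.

Thevenize the base divider: V_Th = V_CC·R_2/(R_1+R_2) = 18×2.7/41.7 = 1.17 V, R_Th = R_1‖R_2 = 2.53 kΩ.
Base-emitter loop: V_Th = I_B·R_Th + V_BE + (β+1)I_B·R_E, so I_B = (1.17 − 0.7) / (2.53 + 151×0.22) = 0.013 mA.
I_C = β·I_B = 150×0.013 = 1.95 mA, and I_E = (β+1)I_B = 1.97 mA.
V_CE = V_CC − I_C·R_C − I_E·R_E = 18 − 1.95×1 − 1.97×0.22 = 15.6 V.
V_CE = 15.6 V > 0.2 V confirms active-region operation.

V_CE ≈ 16 V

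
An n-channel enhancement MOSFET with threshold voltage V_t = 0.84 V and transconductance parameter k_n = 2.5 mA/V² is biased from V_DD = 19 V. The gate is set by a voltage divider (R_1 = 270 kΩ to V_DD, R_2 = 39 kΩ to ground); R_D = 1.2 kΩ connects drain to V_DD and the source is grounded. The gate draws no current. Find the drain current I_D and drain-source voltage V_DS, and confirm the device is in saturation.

I_D ≈ 3 mA, V_DS ≈ 15 V

V_G = V_DD·R_2/(R_1+R_2) = 19×39/309 = 2.4 V. With the source grounded, V_GS = V_G = 2.4 V.
Assume saturation: I_D = (k_n/2)(V_GS − V_t)² = (2.5/2)×(2.4 − 0.84)² = 1.25×1.56² = 3.03 mA.
V_DS = V_DD − I_D·R_D = 19 − 3.03×1.2 = 15.4 V.
Saturation requires V_DS ≥ V_GS − V_t = 1.56 V; 15.4 ≥ 1.56 ✓.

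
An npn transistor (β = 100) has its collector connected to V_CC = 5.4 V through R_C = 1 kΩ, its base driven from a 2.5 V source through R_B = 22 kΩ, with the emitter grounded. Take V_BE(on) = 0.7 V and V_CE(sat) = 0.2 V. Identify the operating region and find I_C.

Assume active: I_B = (2.5 − 0.7)/22 = 0.0818 mA, giving I_C = β·I_B = 8.18 mA.
But then V_CE = 5.4 − 8.18×1 = -2.78 V < V_CE(sat) = 0.2 V — impossible in the active region.
So the transistor is saturated. With V_CE = 0.2 V, I_C = (V_CC − 0.2)/R_C = 5.2/1 = 5.2 mA.
Check: β·I_B = 8.18 mA > I_C = 5.2 mA, confirming saturation.

saturation; I_C ≈ 5.2 mA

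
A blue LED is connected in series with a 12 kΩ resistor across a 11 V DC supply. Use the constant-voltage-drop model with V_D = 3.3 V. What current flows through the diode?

I ≈ 0.64 mA

KVL around the loop: 11 = V_D + I·R = 3.3 + I × 12 kΩ.
So I = (11 − 3.3) / 12 kΩ = 7.7 / 12 = 0.642 mA.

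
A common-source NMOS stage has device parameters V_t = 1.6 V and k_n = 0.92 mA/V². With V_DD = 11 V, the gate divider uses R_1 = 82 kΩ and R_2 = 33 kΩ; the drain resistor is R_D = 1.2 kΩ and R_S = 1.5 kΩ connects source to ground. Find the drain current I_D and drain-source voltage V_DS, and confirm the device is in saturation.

I_D ≈ 0.41 mA, V_DS ≈ 9.9 V

V_G = V_DD·R_2/(R_1+R_2) = 11×33/115 = 3.16 V.
Assume saturation: I_D = (k_n/2)(V_GS − V_t)² with V_GS = V_G − I_D·R_S = 3.16 − 1.5·I_D.
Substituting gives 1.04·I_D² − 3.15·I_D + 1.11 = 0, with roots I_D = 0.409 or 2.63 mA.
The root I_D = 2.63 mA gives V_GS = -0.792 V ≤ V_t, so take I_D = 0.409 mA.
Then V_GS = 2.54 V and V_DS = V_DD − I_D(R_D+R_S) = 11 − 0.409×2.7 = 9.9 V.
Saturation requires V_DS ≥ V_GS − V_t = 0.943 V; 9.9 ≥ 0.943 ✓.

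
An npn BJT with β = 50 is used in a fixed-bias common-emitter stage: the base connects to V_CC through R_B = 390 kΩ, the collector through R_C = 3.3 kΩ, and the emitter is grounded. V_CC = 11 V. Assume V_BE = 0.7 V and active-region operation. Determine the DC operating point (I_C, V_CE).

I_C ≈ 1.3 mA, V_CE ≈ 6.6 V

Base loop: V_CC = I_B·R_B + V_BE, so I_B = (11 − 0.7)/390 kΩ = 0.0264 mA.
In the active region I_C = β·I_B = 50 × 0.0264 = 1.32 mA.
Collector loop: V_CE = V_CC − I_C·R_C = 11 − 1.32×3.3 = 6.64 V.
Since V_CE = 6.64 V > V_CE(sat) ≈ 0.2 V, the transistor is in the active region as assumed.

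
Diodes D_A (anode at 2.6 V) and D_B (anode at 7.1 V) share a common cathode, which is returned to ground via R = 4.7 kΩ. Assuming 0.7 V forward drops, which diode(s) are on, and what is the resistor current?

Only D_B conducts; I_R ≈ 1.4 mA

Assume both conduct. Then node N would need to be at both 2.6−0.7 = 1.9 V and 7.1−0.7 = 6.4 V, which is impossible.
Assume only D_B conducts: V_N = 7.1 − 0.7 = 6.4 V, so I_R = 6.4/4.7 = 1.36 mA.
Check D_A: its anode-to-cathode voltage is 2.6 − 6.4 = -3.8 V < 0.7 V, so it is off. The assumption is consistent.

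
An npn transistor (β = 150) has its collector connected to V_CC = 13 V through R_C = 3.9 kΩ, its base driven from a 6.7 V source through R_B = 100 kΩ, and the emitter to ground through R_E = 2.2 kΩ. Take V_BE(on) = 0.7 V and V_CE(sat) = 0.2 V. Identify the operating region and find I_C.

active; I_C ≈ 2.1 mA

Assume active. Base-emitter loop: I_B = (V_BB − V_BE)/(R_B + (β+1)R_E) = (6.7 − 0.7)/(100 + 151×2.2) = 0.0139 mA.
I_C = β·I_B = 150×0.0139 = 2.08 mA.
V_CE = V_CC − I_C·R_C − I_E·R_E = 13 − 2.08×3.9 − 2.1×2.2 = 0.267 V > V_CE(sat), so the active-region assumption holds.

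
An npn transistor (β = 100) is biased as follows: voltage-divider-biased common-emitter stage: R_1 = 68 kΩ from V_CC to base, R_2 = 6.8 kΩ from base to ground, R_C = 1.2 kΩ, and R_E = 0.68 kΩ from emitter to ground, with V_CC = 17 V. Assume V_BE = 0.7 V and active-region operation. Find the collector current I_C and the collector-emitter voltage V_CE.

Thevenize the base divider: V_Th = V_CC·R_2/(R_1+R_2) = 17×6.8/74.8 = 1.55 V, R_Th = R_1‖R_2 = 6.18 kΩ.
Base-emitter loop: V_Th = I_B·R_Th + V_BE + (β+1)I_B·R_E, so I_B = (1.55 − 0.7) / (6.18 + 101×0.68) = 0.0113 mA.
I_C = β·I_B = 100×0.0113 = 1.13 mA, and I_E = (β+1)I_B = 1.14 mA.
V_CE = V_CC − I_C·R_C − I_E·R_E = 17 − 1.13×1.2 − 1.14×0.68 = 14.9 V.
V_CE = 14.9 V > 0.2 V confirms active-region operation.

I_C ≈ 1.1 mA, V_CE ≈ 15 V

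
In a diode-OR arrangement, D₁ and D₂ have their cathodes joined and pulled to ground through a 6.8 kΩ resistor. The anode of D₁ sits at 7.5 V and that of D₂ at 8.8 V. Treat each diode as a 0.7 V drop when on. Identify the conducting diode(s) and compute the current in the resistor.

Only D₂ conducts; I_R ≈ 1.2 mA

Assume both conduct. Then node N would need to be at both 7.5−0.7 = 6.8 V and 8.8−0.7 = 8.1 V, which is impossible.
Assume only D₂ conducts: V_N = 8.8 − 0.7 = 8.1 V, so I_R = 8.1/6.8 = 1.19 mA.
Check D₁: its anode-to-cathode voltage is 7.5 − 8.1 = -0.6 V < 0.7 V, so it is off. The assumption is consistent.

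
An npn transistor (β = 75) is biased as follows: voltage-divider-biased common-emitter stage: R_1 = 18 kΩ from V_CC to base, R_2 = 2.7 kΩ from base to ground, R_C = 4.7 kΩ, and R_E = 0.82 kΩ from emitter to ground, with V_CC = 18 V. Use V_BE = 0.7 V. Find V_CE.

V_CE ≈ 7.4 V

Thevenize the base divider: V_Th = V_CC·R_2/(R_1+R_2) = 18×2.7/20.7 = 2.35 V, R_Th = R_1‖R_2 = 2.35 kΩ.
Base-emitter loop: V_Th = I_B·R_Th + V_BE + (β+1)I_B·R_E, so I_B = (2.35 − 0.7) / (2.35 + 76×0.82) = 0.0255 mA.
I_C = β·I_B = 75×0.0255 = 1.91 mA, and I_E = (β+1)I_B = 1.94 mA.
V_CE = V_CC − I_C·R_C − I_E·R_E = 18 − 1.91×4.7 − 1.94×0.82 = 7.43 V.
V_CE = 7.43 V > 0.2 V confirms active-region operation.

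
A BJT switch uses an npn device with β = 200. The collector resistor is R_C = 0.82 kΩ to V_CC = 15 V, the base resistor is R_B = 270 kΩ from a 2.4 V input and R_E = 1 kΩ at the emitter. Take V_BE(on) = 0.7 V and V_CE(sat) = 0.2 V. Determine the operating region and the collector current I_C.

active; I_C ≈ 0.72 mA

Assume active. Base-emitter loop: I_B = (V_BB − V_BE)/(R_B + (β+1)R_E) = (2.4 − 0.7)/(270 + 201×1) = 0.00361 mA.
I_C = β·I_B = 200×0.00361 = 0.722 mA.
V_CE = V_CC − I_C·R_C − I_E·R_E = 15 − 0.722×0.82 − 0.725×1 = 13.7 V > V_CE(sat), so the active-region assumption holds.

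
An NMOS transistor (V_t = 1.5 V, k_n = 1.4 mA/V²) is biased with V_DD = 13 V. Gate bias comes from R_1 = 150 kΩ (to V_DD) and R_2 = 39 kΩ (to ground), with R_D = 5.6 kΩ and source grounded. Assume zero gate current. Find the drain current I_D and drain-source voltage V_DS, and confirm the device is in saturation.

I_D ≈ 0.98 mA, V_DS ≈ 7.5 V

V_G = V_DD·R_2/(R_1+R_2) = 13×39/189 = 2.68 V. With the source grounded, V_GS = V_G = 2.68 V.
Assume saturation: I_D = (k_n/2)(V_GS − V_t)² = (1.4/2)×(2.68 − 1.5)² = 0.7×1.18² = 0.979 mA.
V_DS = V_DD − I_D·R_D = 13 − 0.979×5.6 = 7.52 V.
Saturation requires V_DS ≥ V_GS − V_t = 1.18 V; 7.52 ≥ 1.18 ✓.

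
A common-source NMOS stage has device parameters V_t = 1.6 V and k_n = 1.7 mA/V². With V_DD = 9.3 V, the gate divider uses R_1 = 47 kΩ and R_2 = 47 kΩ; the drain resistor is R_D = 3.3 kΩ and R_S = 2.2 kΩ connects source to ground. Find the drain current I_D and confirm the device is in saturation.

V_G = V_DD·R_2/(R_1+R_2) = 9.3×47/94 = 4.65 V.
Assume saturation: I_D = (k_n/2)(V_GS − V_t)² with V_GS = V_G − I_D·R_S = 4.65 − 2.2·I_D.
Substituting gives 4.11·I_D² − 12.4·I_D + 7.91 = 0, with roots I_D = 0.915 or 2.1 mA.
The root I_D = 2.1 mA gives V_GS = 0.0278 V ≤ V_t, so take I_D = 0.915 mA.
Then V_GS = 2.64 V and V_DS = V_DD − I_D(R_D+R_S) = 9.3 − 0.915×5.5 = 4.27 V.
Saturation requires V_DS ≥ V_GS − V_t = 1.04 V; 4.27 ≥ 1.04 ✓.

I_D ≈ 0.91 mA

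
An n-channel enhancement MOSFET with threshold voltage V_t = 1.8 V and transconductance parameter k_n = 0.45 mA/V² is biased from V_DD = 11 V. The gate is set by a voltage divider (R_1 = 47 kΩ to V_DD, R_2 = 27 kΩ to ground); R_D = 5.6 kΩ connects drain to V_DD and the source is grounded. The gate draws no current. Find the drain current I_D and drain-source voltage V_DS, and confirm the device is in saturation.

I_D ≈ 1.1 mA, V_DS ≈ 4.8 V

V_G = V_DD·R_2/(R_1+R_2) = 11×27/74 = 4.01 V. With the source grounded, V_GS = V_G = 4.01 V.
Assume saturation: I_D = (k_n/2)(V_GS − V_t)² = (0.45/2)×(4.01 − 1.8)² = 0.225×2.21² = 1.1 mA.
V_DS = V_DD − I_D·R_D = 11 − 1.1×5.6 = 4.83 V.
Saturation requires V_DS ≥ V_GS − V_t = 2.21 V; 4.83 ≥ 2.21 ✓.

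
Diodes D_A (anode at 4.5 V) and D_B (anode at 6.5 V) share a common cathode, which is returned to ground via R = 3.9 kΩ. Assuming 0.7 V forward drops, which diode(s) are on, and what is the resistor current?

Assume both conduct. Then node N would need to be at both 4.5−0.7 = 3.8 V and 6.5−0.7 = 5.8 V, which is impossible.
Assume only D_B conducts: V_N = 6.5 − 0.7 = 5.8 V, so I_R = 5.8/3.9 = 1.49 mA.
Check D_A: its anode-to-cathode voltage is 4.5 − 5.8 = -1.3 V < 0.7 V, so it is off. The assumption is consistent.

Only D_B conducts; I_R ≈ 1.5 mA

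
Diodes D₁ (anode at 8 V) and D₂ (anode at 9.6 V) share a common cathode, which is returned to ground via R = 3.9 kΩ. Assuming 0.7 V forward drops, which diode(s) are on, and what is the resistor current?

Assume both conduct. Then node N would need to be at both 8−0.7 = 7.3 V and 9.6−0.7 = 8.9 V, which is impossible.
Assume only D₂ conducts: V_N = 9.6 − 0.7 = 8.9 V, so I_R = 8.9/3.9 = 2.28 mA.
Check D₁: its anode-to-cathode voltage is 8 − 8.9 = -0.9 V < 0.7 V, so it is off. The assumption is consistent.

Only D₂ conducts; I_R ≈ 2.3 mA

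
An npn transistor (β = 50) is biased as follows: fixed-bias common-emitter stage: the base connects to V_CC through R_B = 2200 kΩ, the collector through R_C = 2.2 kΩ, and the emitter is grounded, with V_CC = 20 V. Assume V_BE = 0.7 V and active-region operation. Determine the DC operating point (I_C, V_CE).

Base loop: V_CC = I_B·R_B + V_BE, so I_B = (20 − 0.7)/2200 kΩ = 0.00877 mA.
In the active region I_C = β·I_B = 50 × 0.00877 = 0.439 mA.
Collector loop: V_CE = V_CC − I_C·R_C = 20 − 0.439×2.2 = 19 V.
Since V_CE = 19 V > V_CE(sat) ≈ 0.2 V, the transistor is in the active region as assumed.

I_C ≈ 0.44 mA, V_CE ≈ 19 V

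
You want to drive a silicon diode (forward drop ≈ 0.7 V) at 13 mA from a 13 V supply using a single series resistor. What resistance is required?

The resistor drops V_S − V_D = 13 − 0.7 = 12.3 V at 13 mA.
R = 12.3 V / 13 mA = 0.946 kΩ.

R ≈ 0.95 kΩ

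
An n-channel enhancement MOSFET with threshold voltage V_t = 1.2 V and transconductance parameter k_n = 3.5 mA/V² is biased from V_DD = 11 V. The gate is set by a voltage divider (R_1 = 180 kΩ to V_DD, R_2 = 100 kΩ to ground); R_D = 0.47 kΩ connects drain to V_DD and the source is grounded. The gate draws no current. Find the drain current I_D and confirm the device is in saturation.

I_D ≈ 13 mA

V_G = V_DD·R_2/(R_1+R_2) = 11×100/280 = 3.93 V. With the source grounded, V_GS = V_G = 3.93 V.
Assume saturation: I_D = (k_n/2)(V_GS − V_t)² = (3.5/2)×(3.93 − 1.2)² = 1.75×2.73² = 13 mA.
V_DS = V_DD − I_D·R_D = 11 − 13×0.47 = 4.88 V.
Saturation requires V_DS ≥ V_GS − V_t = 2.73 V; 4.88 ≥ 2.73 ✓.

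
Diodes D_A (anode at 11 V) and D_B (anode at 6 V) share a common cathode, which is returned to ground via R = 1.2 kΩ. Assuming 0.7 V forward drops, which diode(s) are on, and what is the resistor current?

Only D_A conducts; I_R ≈ 8.6 mA

Assume both conduct. Then node N would need to be at both 11−0.7 = 10.3 V and 6−0.7 = 5.3 V, which is impossible.
Assume only D_A conducts: V_N = 11 − 0.7 = 10.3 V, so I_R = 10.3/1.2 = 8.58 mA.
Check D_B: its anode-to-cathode voltage is 6 − 10.3 = -4.3 V < 0.7 V, so it is off. The assumption is consistent.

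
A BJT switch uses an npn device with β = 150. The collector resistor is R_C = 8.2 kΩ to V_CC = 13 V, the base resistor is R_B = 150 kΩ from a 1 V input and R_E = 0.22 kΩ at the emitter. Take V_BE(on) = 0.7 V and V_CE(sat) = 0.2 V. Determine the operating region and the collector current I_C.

active; I_C ≈ 0.25 mA

Assume active. Base-emitter loop: I_B = (V_BB − V_BE)/(R_B + (β+1)R_E) = (1 − 0.7)/(150 + 151×0.22) = 0.00164 mA.
I_C = β·I_B = 150×0.00164 = 0.246 mA.
V_CE = V_CC − I_C·R_C − I_E·R_E = 13 − 0.246×8.2 − 0.247×0.22 = 10.9 V > V_CE(sat), so the active-region assumption holds.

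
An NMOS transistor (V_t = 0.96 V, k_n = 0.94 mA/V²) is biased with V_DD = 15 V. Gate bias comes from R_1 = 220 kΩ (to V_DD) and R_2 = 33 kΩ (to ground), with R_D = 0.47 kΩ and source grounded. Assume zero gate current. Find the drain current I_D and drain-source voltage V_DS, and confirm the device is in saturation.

I_D ≈ 0.47 mA, V_DS ≈ 15 V

V_G = V_DD·R_2/(R_1+R_2) = 15×33/253 = 1.96 V. With the source grounded, V_GS = V_G = 1.96 V.
Assume saturation: I_D = (k_n/2)(V_GS − V_t)² = (0.94/2)×(1.96 − 0.96)² = 0.47×0.997² = 0.467 mA.
V_DS = V_DD − I_D·R_D = 15 − 0.467×0.47 = 14.8 V.
Saturation requires V_DS ≥ V_GS − V_t = 0.997 V; 14.8 ≥ 0.997 ✓.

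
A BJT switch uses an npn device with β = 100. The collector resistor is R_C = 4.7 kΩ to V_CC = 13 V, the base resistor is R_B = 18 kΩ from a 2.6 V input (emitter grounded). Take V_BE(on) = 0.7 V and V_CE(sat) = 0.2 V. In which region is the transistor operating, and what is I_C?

Assume active: I_B = (2.6 − 0.7)/18 = 0.106 mA, giving I_C = β·I_B = 10.6 mA.
But then V_CE = 13 − 10.6×4.7 = -36.6 V < V_CE(sat) = 0.2 V — impossible in the active region.
So the transistor is saturated. With V_CE = 0.2 V, I_C = (V_CC − 0.2)/R_C = 12.8/4.7 = 2.72 mA.
Check: β·I_B = 10.6 mA > I_C = 2.72 mA, confirming saturation.

saturation; I_C ≈ 2.7 mA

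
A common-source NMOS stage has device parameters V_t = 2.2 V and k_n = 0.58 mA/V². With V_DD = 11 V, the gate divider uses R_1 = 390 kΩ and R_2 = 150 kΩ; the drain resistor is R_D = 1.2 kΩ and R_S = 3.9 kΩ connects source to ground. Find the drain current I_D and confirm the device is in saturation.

V_G = V_DD·R_2/(R_1+R_2) = 11×150/540 = 3.06 V.
Assume saturation: I_D = (k_n/2)(V_GS − V_t)² with V_GS = V_G − I_D·R_S = 3.06 − 3.9·I_D.
Substituting gives 4.41·I_D² − 2.94·I_D + 0.212 = 0, with roots I_D = 0.0826 or 0.583 mA.
The root I_D = 0.583 mA gives V_GS = 0.782 V ≤ V_t, so take I_D = 0.0826 mA.
Then V_GS = 2.73 V and V_DS = V_DD − I_D(R_D+R_S) = 11 − 0.0826×5.1 = 10.6 V.
Saturation requires V_DS ≥ V_GS − V_t = 0.534 V; 10.6 ≥ 0.534 ✓.

I_D ≈ 0.083 mA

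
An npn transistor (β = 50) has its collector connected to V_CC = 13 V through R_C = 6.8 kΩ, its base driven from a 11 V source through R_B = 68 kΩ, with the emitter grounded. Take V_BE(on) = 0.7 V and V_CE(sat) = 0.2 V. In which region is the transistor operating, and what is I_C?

saturation; I_C ≈ 1.9 mA

Assume active: I_B = (11 − 0.7)/68 = 0.151 mA, giving I_C = β·I_B = 7.57 mA.
But then V_CE = 13 − 7.57×6.8 = -38.5 V < V_CE(sat) = 0.2 V — impossible in the active region.
So the transistor is saturated. With V_CE = 0.2 V, I_C = (V_CC − 0.2)/R_C = 12.8/6.8 = 1.88 mA.
Check: β·I_B = 7.57 mA > I_C = 1.88 mA, confirming saturation.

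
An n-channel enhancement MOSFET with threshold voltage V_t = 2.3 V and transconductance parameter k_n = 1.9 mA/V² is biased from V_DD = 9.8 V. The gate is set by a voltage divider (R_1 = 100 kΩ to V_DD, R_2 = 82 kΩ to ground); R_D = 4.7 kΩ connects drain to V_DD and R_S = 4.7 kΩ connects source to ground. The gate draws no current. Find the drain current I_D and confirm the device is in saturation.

I_D ≈ 0.33 mA

V_G = V_DD·R_2/(R_1+R_2) = 9.8×82/182 = 4.42 V.
Assume saturation: I_D = (k_n/2)(V_GS − V_t)² with V_GS = V_G − I_D·R_S = 4.42 − 4.7·I_D.
Substituting gives 21·I_D² − 19.9·I_D + 4.25 = 0, with roots I_D = 0.326 or 0.622 mA.
The root I_D = 0.622 mA gives V_GS = 1.49 V ≤ V_t, so take I_D = 0.326 mA.
Then V_GS = 2.89 V and V_DS = V_DD − I_D(R_D+R_S) = 9.8 − 0.326×9.4 = 6.74 V.
Saturation requires V_DS ≥ V_GS − V_t = 0.585 V; 6.74 ≥ 0.585 ✓.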